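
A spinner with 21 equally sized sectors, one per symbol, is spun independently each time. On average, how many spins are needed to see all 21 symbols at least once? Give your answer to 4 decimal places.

76.5525

After k distinct symbols have appeared, the next spin gives a new one with probability (21-k)/21, so the expected wait for the (k+1)-th is 21/(21-k).
E[T] = 21/21 + 21/20 + 21/19 + ... + 21/2 + 21/1 = 21·H_{21}.
H_{21} = 3.64536, so E[T] = 76.55253.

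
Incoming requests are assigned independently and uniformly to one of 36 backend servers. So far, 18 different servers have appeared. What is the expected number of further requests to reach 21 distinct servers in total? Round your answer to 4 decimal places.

The wait to go from k to k+1 distinct servers is geometric with mean 36/(36-k).
Sum over k = 18,...,20: E = 36/18 + 36/17 + 36/16 = 6.36765.

6.3676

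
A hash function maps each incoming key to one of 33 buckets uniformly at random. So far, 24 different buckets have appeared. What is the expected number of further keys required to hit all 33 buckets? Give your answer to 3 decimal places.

With k distinct buckets already seen, the next new one takes an expected 33/(33-k) keys.
Sum over k = 24,...,32: E = 33/9 + 33/8 + 33/7 + ... + 33/2 + 33/1 = 93.3560.

93.356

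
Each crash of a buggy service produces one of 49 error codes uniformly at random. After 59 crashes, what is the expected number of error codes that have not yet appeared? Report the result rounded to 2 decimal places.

For each error code, P(unseen after 59) = (48/49)^59 = 0.296.
By linearity of expectation, E[unseen] = 49·(48/49)^59 = 14.516.

14.52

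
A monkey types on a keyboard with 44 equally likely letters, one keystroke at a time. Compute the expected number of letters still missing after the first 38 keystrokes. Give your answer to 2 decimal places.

For each letter, P(unseen after 38) = (43/44)^38 = 0.417.
By linearity of expectation, E[unseen] = 44·(43/44)^38 = 18.368.

18.37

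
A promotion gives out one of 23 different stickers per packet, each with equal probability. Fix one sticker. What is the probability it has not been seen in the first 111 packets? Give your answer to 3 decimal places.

Each packet misses the fixed sticker with probability (23-1)/23 = 22/23, independently.
P(still missing after 111) = (22/23)^111 = 0.0072.

0.007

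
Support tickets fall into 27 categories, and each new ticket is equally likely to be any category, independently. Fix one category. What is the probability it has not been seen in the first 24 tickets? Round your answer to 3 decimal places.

0.404

Each ticket misses the fixed category with probability (27-1)/27 = 26/27, independently.
P(still missing after 24) = (26/27)^24 = 0.4042.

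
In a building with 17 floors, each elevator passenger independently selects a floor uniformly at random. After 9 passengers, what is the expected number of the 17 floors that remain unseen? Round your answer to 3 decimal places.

9.851

For each floor, P(unseen after 9) = (16/17)^9 = 0.5795.
By linearity of expectation, E[unseen] = 17·(16/17)^9 = 9.8512.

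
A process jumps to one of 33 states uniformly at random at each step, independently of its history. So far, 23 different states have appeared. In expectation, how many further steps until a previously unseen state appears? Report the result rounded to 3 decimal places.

Each step yields a new state with probability (33-23)/33 = 10/33, so the wait is geometric with mean 33/10.
E = 33/10 = 3.3000.

3.300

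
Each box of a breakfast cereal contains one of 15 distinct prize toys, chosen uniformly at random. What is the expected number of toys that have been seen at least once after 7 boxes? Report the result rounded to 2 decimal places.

For each toy, P(seen in 7 boxes) = 1 - (14/15)^7 = 0.383.
By linearity of expectation, E[distinct seen] = 15·(1 - (14/15)^7) = 5.746.

5.75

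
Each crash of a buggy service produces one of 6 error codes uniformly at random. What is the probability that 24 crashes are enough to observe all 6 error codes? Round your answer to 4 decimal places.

0.9254

Let A_i be the event that error code i is missing after 24 crashes. By inclusion–exclusion on the A_i,
P(all seen) = Σ_{j=0}^{6} (-1)^j C(6,j)((6-j)/6)^24
= 1.00000 - 0.07547 + 0.00089 - 0.00000 + 0.00000 - 0.00000 + 0.00000
= 0.92542.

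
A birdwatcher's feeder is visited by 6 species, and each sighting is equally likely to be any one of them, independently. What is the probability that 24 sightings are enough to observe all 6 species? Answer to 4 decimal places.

By inclusion–exclusion over which species are missing,
P(all seen) = Σ_{j=0}^{6} (-1)^j C(6,j)((6-j)/6)^24
= 1.00000 - 0.07547 + 0.00089 - 0.00000 + 0.00000 - 0.00000 + 0.00000
= 0.92542.

0.9254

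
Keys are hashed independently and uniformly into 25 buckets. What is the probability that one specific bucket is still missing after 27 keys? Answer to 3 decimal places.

Each key misses the fixed bucket with probability (25-1)/25 = 24/25, independently.
P(still missing after 27) = (24/25)^27 = 0.3321.

0.332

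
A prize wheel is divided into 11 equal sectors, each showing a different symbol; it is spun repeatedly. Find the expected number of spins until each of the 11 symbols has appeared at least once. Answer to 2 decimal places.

33.22

The wait to go from k to k+1 distinct symbols is geometric with mean 11/(11-k).
E[T] = 11/11 + 11/10 + 11/9 + ... + 11/2 + 11/1 = 11·H_{11}.
H_{11} = 3.020, so E[T] = 33.219.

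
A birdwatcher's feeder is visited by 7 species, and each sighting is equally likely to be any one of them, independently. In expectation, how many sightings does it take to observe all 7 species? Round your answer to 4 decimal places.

Split into phases: going from k distinct to k+1 distinct takes on average 7/(7-k) sightings.
E[T] = 7/7 + 7/6 + 7/5 + ... + 7/2 + 7/1 = 7·H_{7}.
H_{7} = 2.59286, so E[T] = 18.15000.

18.1500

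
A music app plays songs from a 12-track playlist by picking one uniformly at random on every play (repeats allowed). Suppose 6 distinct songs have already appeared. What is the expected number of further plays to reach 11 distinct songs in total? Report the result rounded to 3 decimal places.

From k distinct to k+1 distinct takes on average 12/(12-k) plays.
Sum over k = 6,...,10: E = 12/6 + 12/5 + 12/4 + 12/3 + 12/2 = 17.4000.

17.400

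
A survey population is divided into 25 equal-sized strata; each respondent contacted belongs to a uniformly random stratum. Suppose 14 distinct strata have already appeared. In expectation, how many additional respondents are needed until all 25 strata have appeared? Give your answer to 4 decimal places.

75.4969

From k distinct to k+1 distinct takes on average 25/(25-k) respondents.
Sum over k = 14,...,24: E = 25/11 + 25/10 + 25/9 + ... + 25/2 + 25/1 = 75.49693.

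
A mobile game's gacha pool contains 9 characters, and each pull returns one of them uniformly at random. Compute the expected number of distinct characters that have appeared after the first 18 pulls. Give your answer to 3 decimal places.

7.920

For each character, P(seen in 18 pulls) = 1 - (8/9)^18 = 0.8800.
By linearity of expectation, E[distinct seen] = 9·(1 - (8/9)^18) = 7.9198.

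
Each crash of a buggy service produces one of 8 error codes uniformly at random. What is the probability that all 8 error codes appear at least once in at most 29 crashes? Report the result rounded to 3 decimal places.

0.840

Let A_i be the event that error code i is missing after 29 crashes. By inclusion–exclusion on the A_i,
P(all seen) = Σ_{j=0}^{8} (-1)^j C(8,j)((8-j)/8)^29
= 1.0000 - 0.1665 + 0.0067 - 0.0001 + 0.0000 - 0.0000 + 0.0000 - 0.0000 + 0.0000
= 0.8401.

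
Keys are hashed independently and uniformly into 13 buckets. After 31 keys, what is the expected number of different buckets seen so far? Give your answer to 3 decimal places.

11.913

For each bucket, P(seen in 31 keys) = 1 - (12/13)^31 = 0.9164.
By linearity of expectation, E[distinct seen] = 13·(1 - (12/13)^31) = 11.9128.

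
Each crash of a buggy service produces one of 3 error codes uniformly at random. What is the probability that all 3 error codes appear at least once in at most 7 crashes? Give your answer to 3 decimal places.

Let A_i be the event that error code i is missing after 7 crashes. By inclusion–exclusion on the A_i,
P(all seen) = Σ_{j=0}^{3} (-1)^j C(3,j)((3-j)/3)^7
= 1.0000 - 0.1756 + 0.0014 - 0.0000
= 0.8258.

0.826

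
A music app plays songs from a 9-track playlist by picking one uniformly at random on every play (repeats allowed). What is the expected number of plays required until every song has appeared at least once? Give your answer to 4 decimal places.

25.4607

The wait to go from k to k+1 distinct songs is geometric with mean 9/(9-k).
E[T] = 9/9 + 9/8 + 9/7 + ... + 9/2 + 9/1 = 9·H_{9}.
H_{9} = 2.82897, so E[T] = 25.46071.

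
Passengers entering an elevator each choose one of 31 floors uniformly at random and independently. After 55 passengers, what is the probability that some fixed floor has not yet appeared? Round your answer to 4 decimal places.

0.1647

Each passenger misses the fixed floor with probability (31-1)/31 = 30/31, independently.
P(still missing after 55) = (30/31)^55 = 0.16473.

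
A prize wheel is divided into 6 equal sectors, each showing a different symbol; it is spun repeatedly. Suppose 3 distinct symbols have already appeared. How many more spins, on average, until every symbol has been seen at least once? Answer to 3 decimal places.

11.000

From k distinct to k+1 distinct takes on average 6/(6-k) spins.
Sum over k = 3,...,5: E = 6/3 + 6/2 + 6/1 = 11.0000.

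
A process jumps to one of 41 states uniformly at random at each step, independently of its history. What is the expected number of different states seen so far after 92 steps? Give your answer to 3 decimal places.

For each state, P(seen in 92 steps) = 1 - (40/41)^92 = 0.8969.
By linearity of expectation, E[distinct seen] = 41·(1 - (40/41)^92) = 36.7715.

36.771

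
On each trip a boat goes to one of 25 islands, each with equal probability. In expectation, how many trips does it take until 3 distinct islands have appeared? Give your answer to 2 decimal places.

3.13

Going from k to k+1 distinct takes a geometric number of trips with mean 25/(25-k).
Sum over k = 0,...,2: E = 25/25 + 25/24 + 25/23 = 3.129.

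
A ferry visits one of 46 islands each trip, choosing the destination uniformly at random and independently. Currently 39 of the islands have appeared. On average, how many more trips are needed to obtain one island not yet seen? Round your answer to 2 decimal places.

Each trip yields a new island with probability (46-39)/46 = 7/46, so the wait is geometric with mean 46/7.
E = 46/7 = 6.571.

6.57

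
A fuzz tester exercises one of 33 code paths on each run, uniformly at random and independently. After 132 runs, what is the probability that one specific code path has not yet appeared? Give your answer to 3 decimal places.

On each run the fixed code path fails to appear with probability 32/33.
P(still missing after 132) = (32/33)^132 = 0.0172.

0.017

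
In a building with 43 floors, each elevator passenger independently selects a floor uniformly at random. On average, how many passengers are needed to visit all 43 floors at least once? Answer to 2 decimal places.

After k distinct floors have appeared, the next passenger gives a new one with probability (43-k)/43, so the expected wait for the (k+1)-th is 43/(43-k).
E[T] = 43/43 + 43/42 + 43/41 + ... + 43/2 + 43/1 = 43·H_{43}.
H_{43} = 4.350, so E[T] = 187.050.

187.05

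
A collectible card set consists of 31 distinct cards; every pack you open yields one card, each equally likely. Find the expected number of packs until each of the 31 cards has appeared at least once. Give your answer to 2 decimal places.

After k distinct cards have appeared, the next pack gives a new one with probability (31-k)/31, so the expected wait for the (k+1)-th is 31/(31-k).
E[T] = 31/31 + 31/30 + 31/29 + ... + 31/2 + 31/1 = 31·H_{31}.
H_{31} = 4.027, so E[T] = 124.845.

124.84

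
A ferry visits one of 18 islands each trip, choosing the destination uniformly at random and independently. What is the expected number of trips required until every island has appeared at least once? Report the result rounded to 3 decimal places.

Split into phases: going from k distinct to k+1 distinct takes on average 18/(18-k) trips.
E[T] = 18/18 + 18/17 + 18/16 + ... + 18/2 + 18/1 = 18·H_{18}.
H_{18} = 3.4951, so E[T] = 62.9119.

62.912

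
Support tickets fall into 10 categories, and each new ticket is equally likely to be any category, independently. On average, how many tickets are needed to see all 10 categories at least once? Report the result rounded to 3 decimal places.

After k distinct categories have appeared, the next ticket gives a new one with probability (10-k)/10, so the expected wait for the (k+1)-th is 10/(10-k).
E[T] = 10/10 + 10/9 + 10/8 + ... + 10/2 + 10/1 = 10·H_{10}.
H_{10} = 2.9290, so E[T] = 29.2897.

29.290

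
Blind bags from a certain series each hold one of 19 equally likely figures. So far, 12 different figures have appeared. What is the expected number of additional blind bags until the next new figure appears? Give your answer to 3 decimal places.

Each blind bag yields a new figure with probability (19-12)/19 = 7/19, so the wait is geometric with mean 19/7.
E = 19/7 = 2.7143.

2.714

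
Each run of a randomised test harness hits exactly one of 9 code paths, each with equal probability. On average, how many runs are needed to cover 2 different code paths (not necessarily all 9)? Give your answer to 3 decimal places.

2.125

Going from k to k+1 distinct takes a geometric number of runs with mean 9/(9-k).
Sum over k = 0,...,1: E = 9/9 + 9/8 = 2.1250.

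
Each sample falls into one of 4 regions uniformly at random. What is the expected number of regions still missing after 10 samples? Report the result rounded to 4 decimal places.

0.2253

For each region, P(unseen after 10) = (3/4)^10 = 0.05631.
By linearity of expectation, E[unseen] = 4·(3/4)^10 = 0.22525.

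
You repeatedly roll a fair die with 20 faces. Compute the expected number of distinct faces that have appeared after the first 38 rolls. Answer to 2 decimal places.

17.15

For each face, P(seen in 38 rolls) = 1 - (19/20)^38 = 0.858.
By linearity of expectation, E[distinct seen] = 20·(1 - (19/20)^38) = 17.152.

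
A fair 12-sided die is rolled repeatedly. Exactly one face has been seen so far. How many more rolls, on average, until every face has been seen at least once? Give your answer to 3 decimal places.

36.239

From k distinct to k+1 distinct takes on average 12/(12-k) rolls.
Sum over k = 1,...,11: E = 12/11 + 12/10 + 12/9 + ... + 12/2 + 12/1 = 36.2385.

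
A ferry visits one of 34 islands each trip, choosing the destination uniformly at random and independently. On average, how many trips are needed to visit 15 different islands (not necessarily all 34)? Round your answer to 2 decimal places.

With k distinct islands already seen, the next new one arrives after an expected 34/(34-k) trips.
Sum over k = 0,...,14: E = 34/34 + 34/33 + 34/32 + ... + 34/21 + 34/20 = 19.396.

19.40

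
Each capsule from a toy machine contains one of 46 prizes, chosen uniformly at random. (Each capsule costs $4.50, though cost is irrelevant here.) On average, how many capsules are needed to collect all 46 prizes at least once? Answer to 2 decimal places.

203.17

The wait to go from k to k+1 distinct prizes is geometric with mean 46/(46-k).
E[T] = 46/46 + 46/45 + 46/44 + ... + 46/2 + 46/1 = 46·H_{46}.
H_{46} = 4.417, so E[T] = 203.168.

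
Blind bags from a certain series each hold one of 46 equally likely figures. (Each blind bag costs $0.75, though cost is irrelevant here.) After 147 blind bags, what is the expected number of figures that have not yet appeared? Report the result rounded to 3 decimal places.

For each figure, P(unseen after 147) = (45/46)^147 = 0.0395.
By linearity of expectation, E[unseen] = 46·(45/46)^147 = 1.8180.

1.818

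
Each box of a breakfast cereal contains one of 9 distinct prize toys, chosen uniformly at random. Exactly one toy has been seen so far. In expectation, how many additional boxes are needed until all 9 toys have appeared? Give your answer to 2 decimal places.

24.46

From k distinct to k+1 distinct takes on average 9/(9-k) boxes.
Sum over k = 1,...,8: E = 9/8 + 9/7 + 9/6 + ... + 9/2 + 9/1 = 24.461.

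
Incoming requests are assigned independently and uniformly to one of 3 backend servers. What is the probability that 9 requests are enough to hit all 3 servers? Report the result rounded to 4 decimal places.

By inclusion–exclusion over which servers are missing,
P(all seen) = Σ_{j=0}^{3} (-1)^j C(3,j)((3-j)/3)^9
= 1.00000 - 0.07804 + 0.00015 - 0.00000
= 0.92212.

0.9221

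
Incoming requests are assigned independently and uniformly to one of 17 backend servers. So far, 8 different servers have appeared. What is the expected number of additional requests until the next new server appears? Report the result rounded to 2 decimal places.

Each request yields a new server with probability (17-8)/17 = 9/17, so the wait is geometric with mean 17/9.
E = 17/9 = 1.889.

1.89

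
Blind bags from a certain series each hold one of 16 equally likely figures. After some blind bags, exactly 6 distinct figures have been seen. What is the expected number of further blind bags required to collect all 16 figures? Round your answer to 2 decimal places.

46.86

With k distinct figures already seen, the next new one takes an expected 16/(16-k) blind bags.
Sum over k = 6,...,15: E = 16/10 + 16/9 + 16/8 + ... + 16/2 + 16/1 = 46.863.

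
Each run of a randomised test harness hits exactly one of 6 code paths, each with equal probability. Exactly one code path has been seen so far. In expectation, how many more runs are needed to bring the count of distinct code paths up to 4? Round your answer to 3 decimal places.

4.700

From k distinct to k+1 distinct takes on average 6/(6-k) runs.
Sum over k = 1,...,3: E = 6/5 + 6/4 + 6/3 = 4.7000.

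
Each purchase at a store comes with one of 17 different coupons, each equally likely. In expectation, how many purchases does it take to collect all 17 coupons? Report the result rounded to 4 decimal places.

58.4724

Split into phases: going from k distinct to k+1 distinct takes on average 17/(17-k) purchases.
E[T] = 17/17 + 17/16 + 17/15 + ... + 17/2 + 17/1 = 17·H_{17}.
H_{17} = 3.43955, so E[T] = 58.47239.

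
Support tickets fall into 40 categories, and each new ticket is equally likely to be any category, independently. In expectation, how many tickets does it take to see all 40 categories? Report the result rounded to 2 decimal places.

The wait to go from k to k+1 distinct categories is geometric with mean 40/(40-k).
E[T] = 40/40 + 40/39 + 40/38 + ... + 40/2 + 40/1 = 40·H_{40}.
H_{40} = 4.279, so E[T] = 171.142.

171.14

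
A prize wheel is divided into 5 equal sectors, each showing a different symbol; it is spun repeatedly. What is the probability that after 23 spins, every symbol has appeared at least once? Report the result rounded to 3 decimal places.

0.971

Let A_i be the event that symbol i is missing after 23 spins. By inclusion–exclusion on the A_i,
P(all seen) = Σ_{j=0}^{5} (-1)^j C(5,j)((5-j)/5)^23
= 1.0000 - 0.0295 + 0.0001 - 0.0000 + 0.0000 - 0.0000
= 0.9706.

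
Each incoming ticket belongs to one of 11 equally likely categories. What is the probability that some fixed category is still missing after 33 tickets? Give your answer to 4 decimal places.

0.0431

Each ticket misses the fixed category with probability (11-1)/11 = 10/11, independently.
P(still missing after 33) = (10/11)^33 = 0.04306.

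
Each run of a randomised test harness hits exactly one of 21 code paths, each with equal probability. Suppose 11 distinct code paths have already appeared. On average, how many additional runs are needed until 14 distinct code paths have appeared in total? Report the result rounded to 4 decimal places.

From k distinct to k+1 distinct takes on average 21/(21-k) runs.
Sum over k = 11,...,13: E = 21/10 + 21/9 + 21/8 = 7.05833.

7.0583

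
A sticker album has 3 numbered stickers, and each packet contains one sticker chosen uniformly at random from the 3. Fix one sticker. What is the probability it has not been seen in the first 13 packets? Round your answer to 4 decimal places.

On each packet the fixed sticker fails to appear with probability 2/3.
P(still missing after 13) = (2/3)^13 = 0.00514.

0.0051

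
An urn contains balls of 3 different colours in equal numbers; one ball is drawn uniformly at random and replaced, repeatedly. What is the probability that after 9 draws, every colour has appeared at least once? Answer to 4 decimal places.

0.9221

Let A_i be the event that colour i is missing after 9 draws. By inclusion–exclusion on the A_i,
P(all seen) = Σ_{j=0}^{3} (-1)^j C(3,j)((3-j)/3)^9
= 1.00000 - 0.07804 + 0.00015 - 0.00000
= 0.92212.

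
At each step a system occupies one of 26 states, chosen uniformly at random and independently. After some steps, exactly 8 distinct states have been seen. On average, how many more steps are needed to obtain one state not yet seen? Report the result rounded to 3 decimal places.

The number of steps until the next new state is geometric with success probability 18/26, so its mean is 26/18.
E = 26/18 = 1.4444.

1.444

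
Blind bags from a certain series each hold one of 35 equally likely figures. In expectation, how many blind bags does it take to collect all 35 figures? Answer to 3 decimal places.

145.137

Split into phases: going from k distinct to k+1 distinct takes on average 35/(35-k) blind bags.
E[T] = 35/35 + 35/34 + 35/33 + ... + 35/2 + 35/1 = 35·H_{35}.
H_{35} = 4.1468, so E[T] = 145.1373.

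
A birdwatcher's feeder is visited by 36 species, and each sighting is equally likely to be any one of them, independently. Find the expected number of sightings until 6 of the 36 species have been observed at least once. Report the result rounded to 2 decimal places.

With k distinct species already seen, the next new one arrives after an expected 36/(36-k) sightings.
Sum over k = 0,...,5: E = 36/36 + 36/35 + 36/34 + 36/33 + 36/32 + 36/31 = 6.465.

6.46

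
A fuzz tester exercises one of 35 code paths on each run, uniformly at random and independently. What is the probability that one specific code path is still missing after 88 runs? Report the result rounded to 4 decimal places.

On each run the fixed code path fails to appear with probability 34/35.
P(still missing after 88) = (34/35)^88 = 0.07801.

0.0780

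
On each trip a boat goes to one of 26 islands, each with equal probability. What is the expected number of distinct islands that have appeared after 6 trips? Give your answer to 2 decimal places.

5.45

For each island, P(seen in 6 trips) = 1 - (25/26)^6 = 0.210.
By linearity of expectation, E[distinct seen] = 26·(1 - (25/26)^6) = 5.452.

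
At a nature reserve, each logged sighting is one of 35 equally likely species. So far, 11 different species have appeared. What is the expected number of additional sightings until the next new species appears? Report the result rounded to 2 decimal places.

1.46

Each sighting yields a new species with probability (35-11)/35 = 24/35, so the wait is geometric with mean 35/24.
E = 35/24 = 1.458.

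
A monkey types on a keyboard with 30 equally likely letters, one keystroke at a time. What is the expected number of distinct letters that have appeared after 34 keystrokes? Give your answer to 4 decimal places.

20.5261

For each letter, P(seen in 34 keystrokes) = 1 - (29/30)^34 = 0.68420.
By linearity of expectation, E[distinct seen] = 30·(1 - (29/30)^34) = 20.52606.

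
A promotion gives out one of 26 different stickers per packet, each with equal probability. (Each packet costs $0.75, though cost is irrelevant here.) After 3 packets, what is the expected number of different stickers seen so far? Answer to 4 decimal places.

2.8861

For each sticker, P(seen in 3 packets) = 1 - (25/26)^3 = 0.11100.
By linearity of expectation, E[distinct seen] = 26·(1 - (25/26)^3) = 2.88609.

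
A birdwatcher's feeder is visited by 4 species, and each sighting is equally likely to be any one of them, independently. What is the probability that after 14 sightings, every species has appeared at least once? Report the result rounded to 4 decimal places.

0.9291

By inclusion–exclusion over which species are missing,
P(all seen) = Σ_{j=0}^{4} (-1)^j C(4,j)((4-j)/4)^14
= 1.00000 - 0.07127 + 0.00037 - 0.00000 + 0.00000
= 0.92909.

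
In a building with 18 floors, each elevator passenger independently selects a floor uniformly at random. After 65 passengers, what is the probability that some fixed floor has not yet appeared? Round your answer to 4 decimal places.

Each passenger misses the fixed floor with probability (18-1)/18 = 17/18, independently.
P(still missing after 65) = (17/18)^65 = 0.02435.

0.0243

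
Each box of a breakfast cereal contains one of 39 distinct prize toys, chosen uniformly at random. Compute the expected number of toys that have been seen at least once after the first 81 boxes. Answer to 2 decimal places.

For each toy, P(seen in 81 boxes) = 1 - (38/39)^81 = 0.878.
By linearity of expectation, E[distinct seen] = 39·(1 - (38/39)^81) = 34.243.

34.24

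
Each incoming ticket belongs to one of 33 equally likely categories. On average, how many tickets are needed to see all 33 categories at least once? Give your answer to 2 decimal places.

134.93

After k distinct categories have appeared, the next ticket gives a new one with probability (33-k)/33, so the expected wait for the (k+1)-th is 33/(33-k).
E[T] = 33/33 + 33/32 + 33/31 + ... + 33/2 + 33/1 = 33·H_{33}.
H_{33} = 4.089, so E[T] = 134.930.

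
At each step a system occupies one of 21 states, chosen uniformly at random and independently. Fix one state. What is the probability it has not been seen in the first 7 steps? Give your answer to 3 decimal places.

0.711

Each step misses the fixed state with probability (21-1)/21 = 20/21, independently.
P(still missing after 7) = (20/21)^7 = 0.7107.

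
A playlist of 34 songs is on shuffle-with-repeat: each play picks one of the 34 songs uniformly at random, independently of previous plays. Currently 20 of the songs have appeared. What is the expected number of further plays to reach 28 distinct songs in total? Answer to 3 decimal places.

27.253

The wait to go from k to k+1 distinct songs is geometric with mean 34/(34-k).
Sum over k = 20,...,27: E = 34/14 + 34/13 + 34/12 + ... + 34/8 + 34/7 = 27.2531.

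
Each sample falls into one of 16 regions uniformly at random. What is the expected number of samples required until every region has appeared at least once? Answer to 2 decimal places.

Split into phases: going from k distinct to k+1 distinct takes on average 16/(16-k) samples.
E[T] = 16/16 + 16/15 + 16/14 + ... + 16/2 + 16/1 = 16·H_{16}.
H_{16} = 3.381, so E[T] = 54.092.

54.09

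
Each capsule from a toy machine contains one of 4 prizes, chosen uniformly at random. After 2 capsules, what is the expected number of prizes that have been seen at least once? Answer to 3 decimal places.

For each prize, P(seen in 2 capsules) = 1 - (3/4)^2 = 0.4375.
By linearity of expectation, E[distinct seen] = 4·(1 - (3/4)^2) = 1.7500.

1.750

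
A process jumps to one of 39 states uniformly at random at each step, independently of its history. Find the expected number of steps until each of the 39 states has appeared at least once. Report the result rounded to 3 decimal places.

165.888

Split into phases: going from k distinct to k+1 distinct takes on average 39/(39-k) steps.
E[T] = 39/39 + 39/38 + 39/37 + ... + 39/2 + 39/1 = 39·H_{39}.
H_{39} = 4.2535, so E[T] = 165.8882.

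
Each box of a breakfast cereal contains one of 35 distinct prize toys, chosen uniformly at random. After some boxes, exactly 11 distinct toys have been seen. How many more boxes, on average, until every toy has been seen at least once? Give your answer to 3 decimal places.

The wait to go from k to k+1 distinct toys is geometric with mean 35/(35-k).
Sum over k = 11,...,34: E = 35/24 + 35/23 + 35/22 + ... + 35/2 + 35/1 = 132.1585.

132.159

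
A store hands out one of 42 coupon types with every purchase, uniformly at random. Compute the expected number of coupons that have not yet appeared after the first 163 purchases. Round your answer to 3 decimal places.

For each coupon, P(unseen after 163) = (41/42)^163 = 0.0197.
By linearity of expectation, E[unseen] = 42·(41/42)^163 = 0.8268.

0.827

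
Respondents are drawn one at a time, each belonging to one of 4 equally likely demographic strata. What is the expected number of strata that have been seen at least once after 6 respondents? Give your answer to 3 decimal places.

3.288

For each stratum, P(seen in 6 respondents) = 1 - (3/4)^6 = 0.8220.
By linearity of expectation, E[distinct seen] = 4·(1 - (3/4)^6) = 3.2881.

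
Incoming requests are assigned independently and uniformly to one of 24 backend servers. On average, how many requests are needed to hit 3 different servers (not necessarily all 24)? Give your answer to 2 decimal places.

With k distinct servers already seen, the next new one arrives after an expected 24/(24-k) requests.
Sum over k = 0,...,2: E = 24/24 + 24/23 + 24/22 = 3.134.

3.13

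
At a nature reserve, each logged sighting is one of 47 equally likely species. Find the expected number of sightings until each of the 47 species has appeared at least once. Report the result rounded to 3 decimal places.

After k distinct species have appeared, the next sighting gives a new one with probability (47-k)/47, so the expected wait for the (k+1)-th is 47/(47-k).
E[T] = 47/47 + 47/46 + 47/45 + ... + 47/2 + 47/1 = 47·H_{47}.
H_{47} = 4.4380, so E[T] = 208.5843.

208.584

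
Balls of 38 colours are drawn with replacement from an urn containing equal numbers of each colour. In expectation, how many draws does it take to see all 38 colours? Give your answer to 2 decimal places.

160.66

After k distinct colours have appeared, the next draw gives a new one with probability (38-k)/38, so the expected wait for the (k+1)-th is 38/(38-k).
E[T] = 38/38 + 38/37 + 38/36 + ... + 38/2 + 38/1 = 38·H_{38}.
H_{38} = 4.228, so E[T] = 160.660.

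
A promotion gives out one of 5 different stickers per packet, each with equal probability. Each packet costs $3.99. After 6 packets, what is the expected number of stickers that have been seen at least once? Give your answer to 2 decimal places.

3.69

For each sticker, P(seen in 6 packets) = 1 - (4/5)^6 = 0.738.
By linearity of expectation, E[distinct seen] = 5·(1 - (4/5)^6) = 3.689.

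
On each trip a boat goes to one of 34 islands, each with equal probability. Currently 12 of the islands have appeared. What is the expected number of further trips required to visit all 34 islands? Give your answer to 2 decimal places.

125.49

The wait to go from k to k+1 distinct islands is geometric with mean 34/(34-k).
Sum over k = 12,...,33: E = 34/22 + 34/21 + 34/20 + ... + 34/2 + 34/1 = 125.488.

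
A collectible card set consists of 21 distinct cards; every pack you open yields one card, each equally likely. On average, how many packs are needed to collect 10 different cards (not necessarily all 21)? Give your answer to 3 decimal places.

Going from k to k+1 distinct takes a geometric number of packs with mean 21/(21-k).
Sum over k = 0,...,9: E = 21/21 + 21/20 + 21/19 + ... + 21/13 + 21/12 = 13.1351.

13.135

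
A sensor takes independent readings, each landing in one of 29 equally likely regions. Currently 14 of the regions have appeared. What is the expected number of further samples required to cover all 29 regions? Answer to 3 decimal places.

96.229

With k distinct regions already seen, the next new one takes an expected 29/(29-k) samples.
Sum over k = 14,...,28: E = 29/15 + 29/14 + 29/13 + ... + 29/2 + 29/1 = 96.2286.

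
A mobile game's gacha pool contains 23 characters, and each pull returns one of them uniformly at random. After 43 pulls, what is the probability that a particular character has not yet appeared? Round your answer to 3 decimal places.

Each pull misses the fixed character with probability (23-1)/23 = 22/23, independently.
P(still missing after 43) = (22/23)^43 = 0.1479.

0.148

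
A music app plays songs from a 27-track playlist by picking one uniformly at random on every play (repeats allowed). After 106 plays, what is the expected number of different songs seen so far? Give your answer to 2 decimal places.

For each song, P(seen in 106 plays) = 1 - (26/27)^106 = 0.982.
By linearity of expectation, E[distinct seen] = 27·(1 - (26/27)^106) = 26.506.

26.51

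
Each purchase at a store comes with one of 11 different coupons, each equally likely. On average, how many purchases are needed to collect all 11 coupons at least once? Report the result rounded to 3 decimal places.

Split into phases: going from k distinct to k+1 distinct takes on average 11/(11-k) purchases.
E[T] = 11/11 + 11/10 + 11/9 + ... + 11/2 + 11/1 = 11·H_{11}.
H_{11} = 3.0199, so E[T] = 33.2187.

33.219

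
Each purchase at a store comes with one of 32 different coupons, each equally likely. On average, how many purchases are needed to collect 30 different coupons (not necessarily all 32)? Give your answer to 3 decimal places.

With k distinct coupons already seen, the next new one arrives after an expected 32/(32-k) purchases.
Sum over k = 0,...,29: E = 32/32 + 32/31 + 32/30 + ... + 32/4 + 32/3 = 81.8718.

81.872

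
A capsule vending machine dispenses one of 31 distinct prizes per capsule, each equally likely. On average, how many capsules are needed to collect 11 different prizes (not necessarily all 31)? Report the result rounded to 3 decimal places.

13.315

With k distinct prizes already seen, the next new one arrives after an expected 31/(31-k) capsules.
Sum over k = 0,...,10: E = 31/31 + 31/30 + 31/29 + ... + 31/22 + 31/21 = 13.3147.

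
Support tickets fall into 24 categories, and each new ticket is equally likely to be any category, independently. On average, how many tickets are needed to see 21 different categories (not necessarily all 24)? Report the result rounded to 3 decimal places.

46.623

With k distinct categories already seen, the next new one arrives after an expected 24/(24-k) tickets.
Sum over k = 0,...,20: E = 24/24 + 24/23 + 24/22 + ... + 24/5 + 24/4 = 46.6230.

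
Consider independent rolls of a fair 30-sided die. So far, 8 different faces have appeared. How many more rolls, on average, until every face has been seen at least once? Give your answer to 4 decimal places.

110.7244

From k distinct to k+1 distinct takes on average 30/(30-k) rolls.
Sum over k = 8,...,29: E = 30/22 + 30/21 + 30/20 + ... + 30/2 + 30/1 = 110.72440.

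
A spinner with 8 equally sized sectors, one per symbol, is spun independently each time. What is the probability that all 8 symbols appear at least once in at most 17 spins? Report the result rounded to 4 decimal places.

By inclusion–exclusion over which symbols are missing,
P(all seen) = Σ_{j=0}^{8} (-1)^j C(8,j)((8-j)/8)^17
= 1.00000 - 0.82647 + 0.21047 - 0.01897 + 0.00053 - 0.00000 + 0.00000 - 0.00000 + 0.00000
= 0.36556.

0.3656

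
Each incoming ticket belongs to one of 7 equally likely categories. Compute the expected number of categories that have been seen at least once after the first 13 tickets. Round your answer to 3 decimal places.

6.056

For each category, P(seen in 13 tickets) = 1 - (6/7)^13 = 0.8652.
By linearity of expectation, E[distinct seen] = 7·(1 - (6/7)^13) = 6.0564.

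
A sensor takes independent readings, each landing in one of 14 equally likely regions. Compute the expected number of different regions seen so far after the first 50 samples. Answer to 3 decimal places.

13.656

For each region, P(seen in 50 samples) = 1 - (13/14)^50 = 0.9754.
By linearity of expectation, E[distinct seen] = 14·(1 - (13/14)^50) = 13.6557.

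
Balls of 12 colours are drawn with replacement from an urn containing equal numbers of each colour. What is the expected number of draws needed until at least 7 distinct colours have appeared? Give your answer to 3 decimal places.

9.839

With k distinct colours already seen, the next new one arrives after an expected 12/(12-k) draws.
Sum over k = 0,...,6: E = 12/12 + 12/11 + 12/10 + ... + 12/7 + 12/6 = 9.8385.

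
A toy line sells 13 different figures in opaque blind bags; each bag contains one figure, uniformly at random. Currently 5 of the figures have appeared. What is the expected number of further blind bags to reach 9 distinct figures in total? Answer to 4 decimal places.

The wait to go from k to k+1 distinct figures is geometric with mean 13/(13-k).
Sum over k = 5,...,8: E = 13/8 + 13/7 + 13/6 + 13/5 = 8.24881.

8.2488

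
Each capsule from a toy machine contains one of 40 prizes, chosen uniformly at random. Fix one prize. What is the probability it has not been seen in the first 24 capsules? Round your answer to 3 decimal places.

Each capsule misses the fixed prize with probability (40-1)/40 = 39/40, independently.
P(still missing after 24) = (39/40)^24 = 0.5446.

0.545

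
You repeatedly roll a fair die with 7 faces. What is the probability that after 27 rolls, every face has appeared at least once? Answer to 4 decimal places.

0.8933

By inclusion–exclusion over which faces are missing,
P(all seen) = Σ_{j=0}^{7} (-1)^j C(7,j)((7-j)/7)^27
= 1.00000 - 0.10903 + 0.00238 - 0.00001 + 0.00000 - 0.00000 + 0.00000 - 0.00000
= 0.89334.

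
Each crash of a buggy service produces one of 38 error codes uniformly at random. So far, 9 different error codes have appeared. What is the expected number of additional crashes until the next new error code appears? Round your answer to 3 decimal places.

1.310

Each crash yields a new error code with probability (38-9)/38 = 29/38, so the wait is geometric with mean 38/29.
E = 38/29 = 1.3103.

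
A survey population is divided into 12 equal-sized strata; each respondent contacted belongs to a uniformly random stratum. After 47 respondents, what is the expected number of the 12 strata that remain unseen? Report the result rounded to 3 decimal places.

For each stratum, P(unseen after 47) = (11/12)^47 = 0.0167.
By linearity of expectation, E[unseen] = 12·(11/12)^47 = 0.2010.

0.201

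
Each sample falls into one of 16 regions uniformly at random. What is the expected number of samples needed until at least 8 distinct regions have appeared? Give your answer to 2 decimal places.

10.61

With k distinct regions already seen, the next new one arrives after an expected 16/(16-k) samples.
Sum over k = 0,...,7: E = 16/16 + 16/15 + 16/14 + ... + 16/10 + 16/9 = 10.606.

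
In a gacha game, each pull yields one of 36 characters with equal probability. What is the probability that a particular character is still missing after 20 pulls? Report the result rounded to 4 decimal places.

Each pull misses the fixed character with probability (36-1)/36 = 35/36, independently.
P(still missing after 20) = (35/36)^20 = 0.56926.

0.5693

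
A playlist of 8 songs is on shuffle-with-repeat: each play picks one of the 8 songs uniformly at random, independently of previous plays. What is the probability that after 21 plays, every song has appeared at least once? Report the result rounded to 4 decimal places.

0.5793

By inclusion–exclusion over which songs are missing,
P(all seen) = Σ_{j=0}^{8} (-1)^j C(8,j)((8-j)/8)^21
= 1.00000 - 0.48446 + 0.06660 - 0.00290 + 0.00003 - 0.00000 + 0.00000 - 0.00000 + 0.00000
= 0.57927.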